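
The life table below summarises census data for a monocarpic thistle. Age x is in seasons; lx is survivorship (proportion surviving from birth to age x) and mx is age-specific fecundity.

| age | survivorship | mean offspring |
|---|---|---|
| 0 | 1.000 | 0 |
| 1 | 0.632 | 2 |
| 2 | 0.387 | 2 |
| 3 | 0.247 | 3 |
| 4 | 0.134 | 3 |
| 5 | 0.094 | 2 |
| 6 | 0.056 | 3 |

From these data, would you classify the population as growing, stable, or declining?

R0 = Σ lx·mx = 0 + 1.264 + 0.774 + 0.741 + 0.402 + 0.188 + 0.168 = 3.537
R0 > 1, so the population is growing.

growing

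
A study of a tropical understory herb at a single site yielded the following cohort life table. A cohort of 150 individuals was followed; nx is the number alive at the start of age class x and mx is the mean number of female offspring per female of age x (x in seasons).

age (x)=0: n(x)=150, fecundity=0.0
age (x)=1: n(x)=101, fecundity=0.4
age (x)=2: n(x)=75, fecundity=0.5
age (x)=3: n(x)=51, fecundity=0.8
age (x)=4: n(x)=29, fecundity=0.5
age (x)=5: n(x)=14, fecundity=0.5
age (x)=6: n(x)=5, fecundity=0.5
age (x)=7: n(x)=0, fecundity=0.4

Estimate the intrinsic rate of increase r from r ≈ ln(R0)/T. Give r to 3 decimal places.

-0.021

lx = nx/n0 = nx/150: 1, 0.67333…, 0.5, 0.34, 0.19333…, 0.09333…, 0.03333…, 0
R0 = Σ lx·mx = 0 + 0.26933… + 0.25 + 0.272 + 0.09667… + 0.04667… + 0.01667… + 0 = 0.951333…
Σ x·lx·mx = 2.305333…; T = 2.305333…/0.951333… = 2.42327…
r ≈ ln(R0)/T = ln(0.951333…)/2.42327… = -0.02059… → -0.021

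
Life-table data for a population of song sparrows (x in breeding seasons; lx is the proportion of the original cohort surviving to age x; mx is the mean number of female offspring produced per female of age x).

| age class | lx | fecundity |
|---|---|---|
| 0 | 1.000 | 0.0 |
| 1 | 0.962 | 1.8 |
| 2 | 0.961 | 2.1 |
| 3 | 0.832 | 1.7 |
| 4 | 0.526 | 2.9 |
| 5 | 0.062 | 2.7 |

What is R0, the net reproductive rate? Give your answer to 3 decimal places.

6.857

lx·mx by age: 0, 1.7316, 2.0181, 1.4144, 1.5254, 0.1674
R0 = Σ lx·mx = 6.8569 → 6.857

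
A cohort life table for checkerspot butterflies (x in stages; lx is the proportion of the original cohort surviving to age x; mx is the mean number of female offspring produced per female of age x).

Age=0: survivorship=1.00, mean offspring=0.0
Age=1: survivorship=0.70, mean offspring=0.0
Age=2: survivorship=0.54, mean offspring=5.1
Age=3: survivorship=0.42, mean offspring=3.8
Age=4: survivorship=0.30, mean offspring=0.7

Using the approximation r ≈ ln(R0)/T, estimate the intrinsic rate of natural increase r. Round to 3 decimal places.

R0 = Σ lx·mx = 0 + 0 + 2.754 + 1.596 + 0.21 = 4.56
Σ x·lx·mx = 11.136; T = 11.136/4.56 = 2.44211…
r ≈ ln(R0)/T = ln(4.56)/2.44211… = 0.62132… → 0.621

0.621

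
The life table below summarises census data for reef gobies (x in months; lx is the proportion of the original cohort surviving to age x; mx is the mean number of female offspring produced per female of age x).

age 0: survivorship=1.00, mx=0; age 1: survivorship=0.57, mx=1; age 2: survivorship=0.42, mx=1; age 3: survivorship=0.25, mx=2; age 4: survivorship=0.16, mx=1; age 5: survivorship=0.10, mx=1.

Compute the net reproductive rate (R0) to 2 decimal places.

1.75

lx·mx by age: 0, 0.57, 0.42, 0.5, 0.16, 0.1
R0 = Σ lx·mx = 1.75 → 1.75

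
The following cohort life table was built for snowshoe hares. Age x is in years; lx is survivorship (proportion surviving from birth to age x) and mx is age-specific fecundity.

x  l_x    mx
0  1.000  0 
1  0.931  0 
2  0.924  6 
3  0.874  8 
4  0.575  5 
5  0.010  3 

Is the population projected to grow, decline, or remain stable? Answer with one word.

growing

R0 = Σ lx·mx = 0 + 0 + 5.544 + 6.992 + 2.875 + 0.03 = 15.441
R0 > 1, so the population is growing.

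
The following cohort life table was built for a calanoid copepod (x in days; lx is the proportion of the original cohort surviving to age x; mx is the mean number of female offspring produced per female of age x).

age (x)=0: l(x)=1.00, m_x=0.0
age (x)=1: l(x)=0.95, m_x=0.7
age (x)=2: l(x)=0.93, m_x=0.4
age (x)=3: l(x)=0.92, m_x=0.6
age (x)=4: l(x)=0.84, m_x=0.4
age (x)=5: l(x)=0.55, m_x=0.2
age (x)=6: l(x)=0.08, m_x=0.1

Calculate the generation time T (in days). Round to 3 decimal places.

2.451

lx·mx: 0, 0.665, 0.372, 0.552, 0.336, 0.11, 0.008 → R0 = 2.043
x·lx·mx: 0, 0.665, 0.744, 1.656, 1.344, 0.55, 0.048 → Σ = 5.007
T = 5.007 / 2.043 = 2.450808… → 2.451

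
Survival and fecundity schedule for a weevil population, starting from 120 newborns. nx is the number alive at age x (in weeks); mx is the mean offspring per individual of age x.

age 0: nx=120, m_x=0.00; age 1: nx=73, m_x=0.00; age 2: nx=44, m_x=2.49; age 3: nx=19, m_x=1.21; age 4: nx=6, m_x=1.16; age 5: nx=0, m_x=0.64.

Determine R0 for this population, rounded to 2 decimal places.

1.16

lx = nx/n0 = nx/120: 1, 0.60833…, 0.36667…, 0.15833…, 0.05, 0
lx·mx by age: 0, 0, 0.913…, 0.191583…, 0.058, 0
R0 = Σ lx·mx = 1.162583… → 1.16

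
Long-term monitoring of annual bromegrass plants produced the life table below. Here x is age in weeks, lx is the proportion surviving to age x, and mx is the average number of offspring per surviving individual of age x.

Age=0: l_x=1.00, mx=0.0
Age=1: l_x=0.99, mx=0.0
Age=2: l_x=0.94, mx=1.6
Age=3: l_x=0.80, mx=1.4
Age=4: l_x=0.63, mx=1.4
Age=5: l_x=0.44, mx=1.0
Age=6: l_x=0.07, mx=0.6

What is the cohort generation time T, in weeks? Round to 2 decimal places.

3.10

lx·mx: 0, 0, 1.504, 1.12, 0.882, 0.44, 0.042 → R0 = 3.988
x·lx·mx: 0, 0, 3.008, 3.36, 3.528, 2.2, 0.252 → Σ = 12.348
T = 12.348 / 3.988 = 3.096289… → 3.10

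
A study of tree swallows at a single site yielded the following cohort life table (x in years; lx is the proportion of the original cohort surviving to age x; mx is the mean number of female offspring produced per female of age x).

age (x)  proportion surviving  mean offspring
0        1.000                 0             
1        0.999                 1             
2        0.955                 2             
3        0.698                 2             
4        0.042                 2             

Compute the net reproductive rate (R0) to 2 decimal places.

lx·mx by age: 0, 0.999, 1.91, 1.396, 0.084
R0 = Σ lx·mx = 4.389 → 4.39

4.39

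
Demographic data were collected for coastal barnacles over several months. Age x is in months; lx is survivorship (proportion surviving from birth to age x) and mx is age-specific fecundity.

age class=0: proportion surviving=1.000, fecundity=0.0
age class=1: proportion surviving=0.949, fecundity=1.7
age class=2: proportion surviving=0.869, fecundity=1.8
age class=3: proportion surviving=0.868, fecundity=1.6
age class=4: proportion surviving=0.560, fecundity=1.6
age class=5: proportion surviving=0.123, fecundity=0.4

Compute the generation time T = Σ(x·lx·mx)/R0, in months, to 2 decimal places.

lx·mx: 0, 1.6133, 1.5642, 1.3888, 0.896, 0.0492 → R0 = 5.5115
x·lx·mx: 0, 1.6133, 3.1284, 4.1664, 3.584, 0.246 → Σ = 12.7381
T = 12.7381 / 5.5115 = 2.311186… → 2.31

2.31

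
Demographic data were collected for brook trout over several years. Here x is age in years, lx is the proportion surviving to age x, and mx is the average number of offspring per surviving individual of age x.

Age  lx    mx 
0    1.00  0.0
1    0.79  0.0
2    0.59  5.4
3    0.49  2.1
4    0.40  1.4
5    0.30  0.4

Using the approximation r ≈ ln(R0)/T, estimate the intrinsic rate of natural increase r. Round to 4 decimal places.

R0 = Σ lx·mx = 0 + 0 + 3.186 + 1.029 + 0.56 + 0.12 = 4.895
Σ x·lx·mx = 12.299; T = 12.299/4.895 = 2.51256…
r ≈ ln(R0)/T = ln(4.895)/2.51256… = 0.632109… → 0.6321

0.6321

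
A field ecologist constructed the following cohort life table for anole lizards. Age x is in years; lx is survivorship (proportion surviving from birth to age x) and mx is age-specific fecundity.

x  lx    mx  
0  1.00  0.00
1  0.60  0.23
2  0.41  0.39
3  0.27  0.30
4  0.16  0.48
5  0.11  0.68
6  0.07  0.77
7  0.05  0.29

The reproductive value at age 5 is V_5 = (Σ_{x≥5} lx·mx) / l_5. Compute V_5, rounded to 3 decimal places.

lx·mx for x ≥ 5: 0.0748, 0.0539, 0.0145 → sum = 0.1432
V_5 = 0.1432 / l_5 = 0.1432 / 0.11 = 1.301818… → 1.302

1.302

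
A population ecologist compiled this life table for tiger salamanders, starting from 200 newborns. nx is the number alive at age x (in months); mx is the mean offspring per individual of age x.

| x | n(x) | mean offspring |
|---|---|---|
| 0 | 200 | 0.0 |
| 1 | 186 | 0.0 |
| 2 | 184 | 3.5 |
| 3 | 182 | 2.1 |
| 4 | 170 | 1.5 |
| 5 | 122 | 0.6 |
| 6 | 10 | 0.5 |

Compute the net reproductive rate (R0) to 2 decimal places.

6.80

lx = nx/n0 = nx/200: 1, 0.93, 0.92, 0.91, 0.85, 0.61, 0.05
lx·mx by age: 0, 0, 3.22, 1.911, 1.275, 0.366, 0.025
R0 = Σ lx·mx = 6.797 → 6.80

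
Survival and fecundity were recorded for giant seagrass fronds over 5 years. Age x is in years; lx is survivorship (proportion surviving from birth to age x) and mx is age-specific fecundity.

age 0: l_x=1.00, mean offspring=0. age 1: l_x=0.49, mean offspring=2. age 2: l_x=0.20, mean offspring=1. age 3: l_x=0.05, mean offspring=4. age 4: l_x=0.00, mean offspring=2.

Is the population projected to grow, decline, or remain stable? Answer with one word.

R0 = Σ lx·mx = 0 + 0.98 + 0.2 + 0.2 + 0 = 1.38
R0 > 1, so the population is growing.

growing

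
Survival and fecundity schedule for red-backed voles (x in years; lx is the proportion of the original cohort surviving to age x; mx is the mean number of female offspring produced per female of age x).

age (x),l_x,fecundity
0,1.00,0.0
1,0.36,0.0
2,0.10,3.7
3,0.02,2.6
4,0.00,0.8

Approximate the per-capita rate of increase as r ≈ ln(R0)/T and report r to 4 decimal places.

R0 = Σ lx·mx = 0 + 0 + 0.37 + 0.052 + 0 = 0.422
Σ x·lx·mx = 0.896; T = 0.896/0.422 = 2.12322…
r ≈ ln(R0)/T = ln(0.422)/2.12322… = -0.40634… → -0.4063

-0.4063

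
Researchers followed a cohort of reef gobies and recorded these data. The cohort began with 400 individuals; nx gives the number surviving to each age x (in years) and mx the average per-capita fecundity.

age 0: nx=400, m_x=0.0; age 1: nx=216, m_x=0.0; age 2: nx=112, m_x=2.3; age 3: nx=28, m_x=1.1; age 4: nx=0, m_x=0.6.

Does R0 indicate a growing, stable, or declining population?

declining

lx = nx/n0 = nx/400: 1, 0.54, 0.28, 0.07, 0
R0 = Σ lx·mx = 0 + 0 + 0.644 + 0.077 + 0 = 0.721
R0 < 1, so the population is declining.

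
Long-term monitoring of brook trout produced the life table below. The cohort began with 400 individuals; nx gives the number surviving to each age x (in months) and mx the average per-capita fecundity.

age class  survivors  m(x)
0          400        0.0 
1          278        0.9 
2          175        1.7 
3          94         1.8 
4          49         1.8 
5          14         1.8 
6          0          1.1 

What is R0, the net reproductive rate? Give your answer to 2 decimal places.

lx = nx/n0 = nx/400: 1, 0.695, 0.4375, 0.235, 0.1225, 0.035, 0
lx·mx by age: 0, 0.6255, 0.74375, 0.423, 0.2205, 0.063, 0
R0 = Σ lx·mx = 2.07575 → 2.08

2.08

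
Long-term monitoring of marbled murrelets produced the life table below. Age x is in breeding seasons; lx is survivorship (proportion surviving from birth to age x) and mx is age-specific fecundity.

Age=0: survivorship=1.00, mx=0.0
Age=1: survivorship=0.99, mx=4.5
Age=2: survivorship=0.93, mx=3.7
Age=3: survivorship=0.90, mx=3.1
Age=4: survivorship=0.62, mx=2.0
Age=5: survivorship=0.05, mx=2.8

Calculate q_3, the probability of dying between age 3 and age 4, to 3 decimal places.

q_3 = (l_3 − l_4) / l_3 = (0.9 − 0.62) / 0.9
     = 0.28 / 0.9 = 0.311111… → 0.311

0.311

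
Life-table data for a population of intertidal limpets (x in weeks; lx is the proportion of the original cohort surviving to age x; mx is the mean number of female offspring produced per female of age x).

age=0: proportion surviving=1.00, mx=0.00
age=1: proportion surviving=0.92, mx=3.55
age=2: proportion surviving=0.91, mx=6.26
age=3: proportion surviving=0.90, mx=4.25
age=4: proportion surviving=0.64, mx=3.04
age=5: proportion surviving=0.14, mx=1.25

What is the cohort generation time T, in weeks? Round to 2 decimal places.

lx·mx: 0, 3.266, 5.6966, 3.825, 1.9456, 0.175 → R0 = 14.9082
x·lx·mx: 0, 3.266, 11.3932, 11.475, 7.7824, 0.875 → Σ = 34.7916
T = 34.7916 / 14.9082 = 2.333722… → 2.33

2.33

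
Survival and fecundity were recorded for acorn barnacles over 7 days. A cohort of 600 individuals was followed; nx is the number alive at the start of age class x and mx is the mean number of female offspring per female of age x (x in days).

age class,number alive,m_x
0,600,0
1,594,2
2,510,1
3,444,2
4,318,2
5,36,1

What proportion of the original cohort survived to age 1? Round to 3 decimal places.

0.990

l_1 = n_1/n_0 = 594/600 = 0.99 → 0.990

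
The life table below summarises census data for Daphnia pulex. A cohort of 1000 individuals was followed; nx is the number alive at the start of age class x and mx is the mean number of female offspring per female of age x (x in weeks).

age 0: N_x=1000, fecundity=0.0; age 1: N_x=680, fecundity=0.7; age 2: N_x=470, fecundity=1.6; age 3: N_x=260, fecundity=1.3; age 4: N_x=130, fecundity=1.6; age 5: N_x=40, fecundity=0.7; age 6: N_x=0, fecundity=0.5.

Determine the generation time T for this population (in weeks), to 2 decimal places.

2.20

lx = nx/n0 = nx/1000: 1, 0.68, 0.47, 0.26, 0.13, 0.04, 0
lx·mx: 0, 0.476, 0.752, 0.338, 0.208, 0.028, 0 → R0 = 1.802
x·lx·mx: 0, 0.476, 1.504, 1.014, 0.832, 0.14, 0 → Σ = 3.966
T = 3.966 / 1.802 = 2.200888… → 2.20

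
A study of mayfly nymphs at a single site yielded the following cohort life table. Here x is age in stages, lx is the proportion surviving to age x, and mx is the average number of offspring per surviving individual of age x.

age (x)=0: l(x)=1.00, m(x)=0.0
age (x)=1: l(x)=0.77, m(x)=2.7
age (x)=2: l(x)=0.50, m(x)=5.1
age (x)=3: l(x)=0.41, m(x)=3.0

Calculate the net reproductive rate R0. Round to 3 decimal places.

lx·mx by age: 0, 2.079, 2.55, 1.23
R0 = Σ lx·mx = 5.859 → 5.859

5.859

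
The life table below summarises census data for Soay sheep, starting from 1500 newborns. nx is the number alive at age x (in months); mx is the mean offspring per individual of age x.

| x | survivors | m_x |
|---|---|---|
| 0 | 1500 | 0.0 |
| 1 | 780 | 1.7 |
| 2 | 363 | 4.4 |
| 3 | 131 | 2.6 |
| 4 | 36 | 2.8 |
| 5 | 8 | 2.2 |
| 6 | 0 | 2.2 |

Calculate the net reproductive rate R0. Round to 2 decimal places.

lx = nx/n0 = nx/1500: 1, 0.52, 0.242, 0.08733…, 0.024, 0.00533…, 0
lx·mx by age: 0, 0.884, 1.0648, 0.227067…, 0.0672, 0.011733…, 0
R0 = Σ lx·mx = 2.2548… → 2.25

2.25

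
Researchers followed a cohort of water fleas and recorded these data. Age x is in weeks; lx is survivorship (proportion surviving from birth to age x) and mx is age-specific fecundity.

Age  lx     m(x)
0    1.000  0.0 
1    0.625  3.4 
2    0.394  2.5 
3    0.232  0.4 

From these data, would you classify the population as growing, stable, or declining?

R0 = Σ lx·mx = 0 + 2.125 + 0.985 + 0.0928 = 3.2028
R0 > 1, so the population is growing.

growing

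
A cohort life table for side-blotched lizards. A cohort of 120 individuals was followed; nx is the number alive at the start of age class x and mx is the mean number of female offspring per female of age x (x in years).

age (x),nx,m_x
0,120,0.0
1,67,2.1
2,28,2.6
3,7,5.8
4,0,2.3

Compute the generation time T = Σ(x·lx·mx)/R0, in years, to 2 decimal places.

1.61

lx = nx/n0 = nx/120: 1, 0.55833…, 0.23333…, 0.05833…, 0
lx·mx: 0, 1.1725…, 0.606667…, 0.338333…, 0 → R0 = 2.1175…
x·lx·mx: 0, 1.1725…, 1.213333…, 1.015…, 0 → Σ = 3.400833…
T = 3.400833… / 2.1175… = 1.606061… → 1.61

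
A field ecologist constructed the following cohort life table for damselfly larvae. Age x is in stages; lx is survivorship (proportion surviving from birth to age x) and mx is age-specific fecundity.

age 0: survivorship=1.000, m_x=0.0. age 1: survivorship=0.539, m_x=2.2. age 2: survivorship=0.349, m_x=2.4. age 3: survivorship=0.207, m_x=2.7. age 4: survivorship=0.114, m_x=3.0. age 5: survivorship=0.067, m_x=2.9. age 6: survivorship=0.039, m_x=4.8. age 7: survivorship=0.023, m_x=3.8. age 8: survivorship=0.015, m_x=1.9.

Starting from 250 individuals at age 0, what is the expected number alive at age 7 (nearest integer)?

Expected survivors = N0 · l_7 = 250 × 0.023 = 5.75 → 6

6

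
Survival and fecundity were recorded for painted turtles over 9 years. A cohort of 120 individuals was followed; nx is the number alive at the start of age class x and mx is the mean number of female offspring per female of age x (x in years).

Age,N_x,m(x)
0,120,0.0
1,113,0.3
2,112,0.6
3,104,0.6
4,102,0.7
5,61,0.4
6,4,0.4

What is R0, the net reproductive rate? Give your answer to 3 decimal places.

2.174

lx = nx/n0 = nx/120: 1, 0.94167…, 0.93333…, 0.86667…, 0.85, 0.50833…, 0.03333…
lx·mx by age: 0, 0.2825…, 0.56…, 0.52…, 0.595, 0.203333…, 0.013333…
R0 = Σ lx·mx = 2.174167… → 2.174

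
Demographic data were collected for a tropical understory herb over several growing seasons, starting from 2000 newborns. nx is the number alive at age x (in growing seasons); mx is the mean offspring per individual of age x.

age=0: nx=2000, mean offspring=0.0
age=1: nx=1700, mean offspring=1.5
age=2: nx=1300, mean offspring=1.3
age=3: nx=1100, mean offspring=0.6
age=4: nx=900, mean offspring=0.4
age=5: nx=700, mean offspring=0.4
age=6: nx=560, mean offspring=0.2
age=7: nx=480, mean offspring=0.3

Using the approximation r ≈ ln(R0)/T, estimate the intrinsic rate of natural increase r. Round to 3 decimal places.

lx = nx/n0 = nx/2000: 1, 0.85, 0.65, 0.55, 0.45, 0.35, 0.28, 0.24
R0 = Σ lx·mx = 0 + 1.275 + 0.845 + 0.33 + 0.18 + 0.14 + 0.056 + 0.072 = 2.898
Σ x·lx·mx = 6.215; T = 6.215/2.898 = 2.14458…
r ≈ ln(R0)/T = ln(2.898)/2.14458… = 0.49614… → 0.496

0.496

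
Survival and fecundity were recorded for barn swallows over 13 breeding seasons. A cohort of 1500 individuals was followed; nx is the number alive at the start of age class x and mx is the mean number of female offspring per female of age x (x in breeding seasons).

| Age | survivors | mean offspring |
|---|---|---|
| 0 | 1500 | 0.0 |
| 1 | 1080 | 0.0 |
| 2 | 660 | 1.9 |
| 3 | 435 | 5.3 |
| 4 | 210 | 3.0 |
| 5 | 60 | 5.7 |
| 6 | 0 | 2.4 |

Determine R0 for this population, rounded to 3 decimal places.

3.021

lx = nx/n0 = nx/1500: 1, 0.72, 0.44, 0.29, 0.14, 0.04, 0
lx·mx by age: 0, 0, 0.836, 1.537, 0.42, 0.228, 0
R0 = Σ lx·mx = 3.021 → 3.021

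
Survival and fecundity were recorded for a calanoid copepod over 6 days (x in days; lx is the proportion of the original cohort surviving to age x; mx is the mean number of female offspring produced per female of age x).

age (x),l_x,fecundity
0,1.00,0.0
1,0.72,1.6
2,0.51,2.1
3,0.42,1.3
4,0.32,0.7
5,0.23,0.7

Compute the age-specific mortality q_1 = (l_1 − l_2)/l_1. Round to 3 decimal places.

0.292

q_1 = (l_1 − l_2) / l_1 = (0.72 − 0.51) / 0.72
     = 0.21 / 0.72 = 0.291667… → 0.292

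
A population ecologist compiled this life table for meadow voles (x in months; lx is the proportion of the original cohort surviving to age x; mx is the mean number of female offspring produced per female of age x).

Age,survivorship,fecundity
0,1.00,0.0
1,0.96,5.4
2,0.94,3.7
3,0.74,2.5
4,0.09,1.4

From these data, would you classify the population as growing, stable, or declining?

R0 = Σ lx·mx = 0 + 5.184 + 3.478 + 1.85 + 0.126 = 10.638
R0 > 1, so the population is growing.

growing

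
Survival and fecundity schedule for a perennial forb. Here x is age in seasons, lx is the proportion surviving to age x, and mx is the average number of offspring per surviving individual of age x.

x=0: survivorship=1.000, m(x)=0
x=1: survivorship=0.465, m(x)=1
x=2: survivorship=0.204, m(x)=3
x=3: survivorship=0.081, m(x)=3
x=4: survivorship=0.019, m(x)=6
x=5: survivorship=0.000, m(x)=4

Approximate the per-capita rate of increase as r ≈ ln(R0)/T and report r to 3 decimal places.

R0 = Σ lx·mx = 0 + 0.465 + 0.612 + 0.243 + 0.114 + 0 = 1.434
Σ x·lx·mx = 2.874; T = 2.874/1.434 = 2.00418…
r ≈ ln(R0)/T = ln(1.434)/2.00418… = 0.17986… → 0.180

0.180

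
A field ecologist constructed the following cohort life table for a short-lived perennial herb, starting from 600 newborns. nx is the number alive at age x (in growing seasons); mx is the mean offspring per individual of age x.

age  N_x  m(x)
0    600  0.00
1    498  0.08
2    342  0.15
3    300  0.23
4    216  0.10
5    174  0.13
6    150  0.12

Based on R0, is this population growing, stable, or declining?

lx = nx/n0 = nx/600: 1, 0.83, 0.57, 0.5, 0.36, 0.29, 0.25
R0 = Σ lx·mx = 0 + 0.0664 + 0.0855 + 0.115 + 0.036 + 0.0377 + 0.03 = 0.3706
R0 < 1, so the population is declining.

declining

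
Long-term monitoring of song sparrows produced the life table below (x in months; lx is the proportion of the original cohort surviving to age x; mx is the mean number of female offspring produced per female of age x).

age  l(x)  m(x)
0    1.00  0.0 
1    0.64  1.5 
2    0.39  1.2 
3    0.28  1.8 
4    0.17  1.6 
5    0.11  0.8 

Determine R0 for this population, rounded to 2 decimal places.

2.29

lx·mx by age: 0, 0.96, 0.468, 0.504, 0.272, 0.088
R0 = Σ lx·mx = 2.292 → 2.29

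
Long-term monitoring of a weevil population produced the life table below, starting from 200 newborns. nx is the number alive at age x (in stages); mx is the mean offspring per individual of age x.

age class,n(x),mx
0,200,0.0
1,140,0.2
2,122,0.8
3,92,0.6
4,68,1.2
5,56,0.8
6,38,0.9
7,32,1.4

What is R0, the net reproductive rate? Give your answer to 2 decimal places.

lx = nx/n0 = nx/200: 1, 0.7, 0.61, 0.46, 0.34, 0.28, 0.19, 0.16
lx·mx by age: 0, 0.14, 0.488, 0.276, 0.408, 0.224, 0.171, 0.224
R0 = Σ lx·mx = 1.931 → 1.93

1.93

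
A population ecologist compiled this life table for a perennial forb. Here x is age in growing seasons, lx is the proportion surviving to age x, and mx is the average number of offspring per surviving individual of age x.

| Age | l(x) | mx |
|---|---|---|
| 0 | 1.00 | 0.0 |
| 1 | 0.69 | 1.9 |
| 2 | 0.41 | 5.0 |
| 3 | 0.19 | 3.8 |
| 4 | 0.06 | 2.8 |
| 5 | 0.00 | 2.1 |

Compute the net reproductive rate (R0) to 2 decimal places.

4.25

lx·mx by age: 0, 1.311, 2.05, 0.722, 0.168, 0
R0 = Σ lx·mx = 4.251 → 4.25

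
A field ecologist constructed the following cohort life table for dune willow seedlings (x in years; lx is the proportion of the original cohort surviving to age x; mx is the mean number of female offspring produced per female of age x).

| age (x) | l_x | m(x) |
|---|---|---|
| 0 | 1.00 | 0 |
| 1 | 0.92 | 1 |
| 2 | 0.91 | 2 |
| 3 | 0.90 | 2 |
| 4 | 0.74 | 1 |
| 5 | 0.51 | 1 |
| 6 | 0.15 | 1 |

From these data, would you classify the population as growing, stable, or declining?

R0 = Σ lx·mx = 0 + 0.92 + 1.82 + 1.8 + 0.74 + 0.51 + 0.15 = 5.94
R0 > 1, so the population is growing.

growing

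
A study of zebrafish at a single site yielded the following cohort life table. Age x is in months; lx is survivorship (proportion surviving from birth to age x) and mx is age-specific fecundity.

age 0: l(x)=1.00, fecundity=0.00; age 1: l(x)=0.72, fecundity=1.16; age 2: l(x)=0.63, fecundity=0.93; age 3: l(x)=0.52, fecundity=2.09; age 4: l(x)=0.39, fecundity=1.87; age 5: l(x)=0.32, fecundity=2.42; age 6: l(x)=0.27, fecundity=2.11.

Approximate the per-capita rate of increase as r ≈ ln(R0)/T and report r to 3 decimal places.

R0 = Σ lx·mx = 0 + 0.8352 + 0.5859 + 1.0868 + 0.7293 + 0.7744 + 0.5697 = 4.5813
Σ x·lx·mx = 15.4748; T = 15.4748/4.5813 = 3.37782…
r ≈ ln(R0)/T = ln(4.5813)/3.37782… = 0.45058… → 0.451

0.451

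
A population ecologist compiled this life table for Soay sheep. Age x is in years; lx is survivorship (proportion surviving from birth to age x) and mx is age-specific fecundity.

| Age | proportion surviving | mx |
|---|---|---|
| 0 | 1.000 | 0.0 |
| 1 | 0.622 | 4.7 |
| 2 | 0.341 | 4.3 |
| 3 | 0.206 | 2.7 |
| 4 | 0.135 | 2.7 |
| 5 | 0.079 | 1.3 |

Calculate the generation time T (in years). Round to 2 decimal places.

lx·mx: 0, 2.9234, 1.4663, 0.5562, 0.3645, 0.1027 → R0 = 5.4131
x·lx·mx: 0, 2.9234, 2.9326, 1.6686, 1.458, 0.5135 → Σ = 9.4961
T = 9.4961 / 5.4131 = 1.754281… → 1.75

1.75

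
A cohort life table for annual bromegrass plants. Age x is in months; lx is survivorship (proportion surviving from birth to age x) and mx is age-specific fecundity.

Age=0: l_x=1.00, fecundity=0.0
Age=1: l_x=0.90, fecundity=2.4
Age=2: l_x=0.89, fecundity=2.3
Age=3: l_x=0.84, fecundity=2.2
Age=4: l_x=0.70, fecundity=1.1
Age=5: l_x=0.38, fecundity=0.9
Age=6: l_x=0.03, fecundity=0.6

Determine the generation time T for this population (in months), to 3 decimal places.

lx·mx: 0, 2.16, 2.047, 1.848, 0.77, 0.342, 0.018 → R0 = 7.185
x·lx·mx: 0, 2.16, 4.094, 5.544, 3.08, 1.71, 0.108 → Σ = 16.696
T = 16.696 / 7.185 = 2.32373… → 2.324

2.324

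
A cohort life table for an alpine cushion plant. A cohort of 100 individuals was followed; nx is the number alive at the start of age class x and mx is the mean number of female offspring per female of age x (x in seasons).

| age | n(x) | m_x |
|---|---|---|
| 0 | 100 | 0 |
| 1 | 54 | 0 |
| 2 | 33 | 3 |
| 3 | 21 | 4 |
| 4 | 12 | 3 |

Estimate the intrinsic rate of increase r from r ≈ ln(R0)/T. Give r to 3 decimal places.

lx = nx/n0 = nx/100: 1, 0.54, 0.33, 0.21, 0.12
R0 = Σ lx·mx = 0 + 0 + 0.99 + 0.84 + 0.36 = 2.19
Σ x·lx·mx = 5.94; T = 5.94/2.19 = 2.71233…
r ≈ ln(R0)/T = ln(2.19)/2.71233… = 0.28901… → 0.289

0.289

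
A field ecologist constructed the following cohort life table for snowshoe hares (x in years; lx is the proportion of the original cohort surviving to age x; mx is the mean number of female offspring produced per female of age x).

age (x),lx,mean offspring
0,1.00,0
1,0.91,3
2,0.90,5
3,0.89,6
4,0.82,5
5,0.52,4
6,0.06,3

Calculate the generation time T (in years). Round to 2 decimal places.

2.94

lx·mx: 0, 2.73, 4.5, 5.34, 4.1, 2.08, 0.18 → R0 = 18.93
x·lx·mx: 0, 2.73, 9, 16.02, 16.4, 10.4, 1.08 → Σ = 55.63
T = 55.63 / 18.93 = 2.938722… → 2.94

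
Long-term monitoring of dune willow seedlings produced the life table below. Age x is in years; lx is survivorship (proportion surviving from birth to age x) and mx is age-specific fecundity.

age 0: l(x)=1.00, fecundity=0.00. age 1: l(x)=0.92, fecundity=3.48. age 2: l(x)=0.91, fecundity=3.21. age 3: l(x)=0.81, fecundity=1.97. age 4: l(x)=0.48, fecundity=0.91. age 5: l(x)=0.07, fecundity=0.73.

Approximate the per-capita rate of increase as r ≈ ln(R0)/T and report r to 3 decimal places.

R0 = Σ lx·mx = 0 + 3.2016 + 2.9211 + 1.5957 + 0.4368 + 0.0511 = 8.2063
Σ x·lx·mx = 15.8336; T = 15.8336/8.2063 = 1.92944…
r ≈ ln(R0)/T = ln(8.2063)/1.92944… = 1.09094… → 1.091

1.091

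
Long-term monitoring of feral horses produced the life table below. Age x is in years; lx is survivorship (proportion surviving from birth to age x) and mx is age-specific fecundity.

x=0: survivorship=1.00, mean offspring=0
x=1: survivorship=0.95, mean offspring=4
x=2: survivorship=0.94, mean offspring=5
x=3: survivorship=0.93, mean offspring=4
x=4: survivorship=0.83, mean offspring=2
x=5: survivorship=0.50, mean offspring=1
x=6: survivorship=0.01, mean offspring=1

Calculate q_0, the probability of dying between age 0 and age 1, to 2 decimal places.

0.05

q_0 = (l_0 − l_1) / l_0 = (1 − 0.95) / 1
     = 0.05 / 1 = 0.05 → 0.05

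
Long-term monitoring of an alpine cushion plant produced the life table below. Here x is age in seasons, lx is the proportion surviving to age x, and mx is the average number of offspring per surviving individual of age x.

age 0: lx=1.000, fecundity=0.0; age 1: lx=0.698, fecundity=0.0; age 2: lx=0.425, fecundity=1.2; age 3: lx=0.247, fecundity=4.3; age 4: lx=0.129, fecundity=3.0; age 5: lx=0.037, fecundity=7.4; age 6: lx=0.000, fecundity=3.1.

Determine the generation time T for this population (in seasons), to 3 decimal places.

lx·mx: 0, 0, 0.51, 1.0621, 0.387, 0.2738, 0 → R0 = 2.2329
x·lx·mx: 0, 0, 1.02, 3.1863, 1.548, 1.369, 0 → Σ = 7.1233
T = 7.1233 / 2.2329 = 3.190156… → 3.190

3.190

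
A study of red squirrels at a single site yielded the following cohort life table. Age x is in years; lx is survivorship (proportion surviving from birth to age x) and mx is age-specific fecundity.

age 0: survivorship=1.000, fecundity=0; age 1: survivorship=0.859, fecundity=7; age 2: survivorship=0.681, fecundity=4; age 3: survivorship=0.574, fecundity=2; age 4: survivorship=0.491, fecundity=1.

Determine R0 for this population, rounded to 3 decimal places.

10.376

lx·mx by age: 0, 6.013, 2.724, 1.148, 0.491
R0 = Σ lx·mx = 10.376 → 10.376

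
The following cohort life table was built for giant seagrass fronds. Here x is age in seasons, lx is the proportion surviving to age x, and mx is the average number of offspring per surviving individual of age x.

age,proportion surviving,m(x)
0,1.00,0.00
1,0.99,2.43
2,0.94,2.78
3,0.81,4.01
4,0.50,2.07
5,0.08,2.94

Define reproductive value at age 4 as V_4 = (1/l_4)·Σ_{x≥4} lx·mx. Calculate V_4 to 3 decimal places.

2.540

lx·mx for x ≥ 4: 1.035, 0.2352 → sum = 1.2702
V_4 = 1.2702 / l_4 = 1.2702 / 0.5 = 2.5404 → 2.540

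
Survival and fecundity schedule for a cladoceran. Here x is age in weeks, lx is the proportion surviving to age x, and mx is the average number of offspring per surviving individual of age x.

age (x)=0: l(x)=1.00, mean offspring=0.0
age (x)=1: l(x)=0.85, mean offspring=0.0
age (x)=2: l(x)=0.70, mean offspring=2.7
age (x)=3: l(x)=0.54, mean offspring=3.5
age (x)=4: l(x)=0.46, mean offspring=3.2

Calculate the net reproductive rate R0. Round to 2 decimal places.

5.25

lx·mx by age: 0, 0, 1.89, 1.89, 1.472
R0 = Σ lx·mx = 5.252 → 5.25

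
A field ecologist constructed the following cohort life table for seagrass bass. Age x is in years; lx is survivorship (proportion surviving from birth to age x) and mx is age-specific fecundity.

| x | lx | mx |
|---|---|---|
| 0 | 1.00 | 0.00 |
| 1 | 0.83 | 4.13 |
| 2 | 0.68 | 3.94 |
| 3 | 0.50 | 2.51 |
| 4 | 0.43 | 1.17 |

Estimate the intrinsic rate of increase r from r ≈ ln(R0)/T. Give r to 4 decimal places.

1.1138

R0 = Σ lx·mx = 0 + 3.4279 + 2.6792 + 1.255 + 0.5031 = 7.8652
Σ x·lx·mx = 14.5637; T = 14.5637/7.8652 = 1.85166…
r ≈ ln(R0)/T = ln(7.8652)/1.85166… = 1.113835… → 1.1138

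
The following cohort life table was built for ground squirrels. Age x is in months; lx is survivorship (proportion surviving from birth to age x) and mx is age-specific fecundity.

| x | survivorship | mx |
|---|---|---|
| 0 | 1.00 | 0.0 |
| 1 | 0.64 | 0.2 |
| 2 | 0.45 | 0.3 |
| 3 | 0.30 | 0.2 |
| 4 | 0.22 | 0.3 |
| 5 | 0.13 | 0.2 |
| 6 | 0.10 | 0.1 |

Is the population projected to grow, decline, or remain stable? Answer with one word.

declining

R0 = Σ lx·mx = 0 + 0.128 + 0.135 + 0.06 + 0.066 + 0.026 + 0.01 = 0.425
R0 < 1, so the population is declining.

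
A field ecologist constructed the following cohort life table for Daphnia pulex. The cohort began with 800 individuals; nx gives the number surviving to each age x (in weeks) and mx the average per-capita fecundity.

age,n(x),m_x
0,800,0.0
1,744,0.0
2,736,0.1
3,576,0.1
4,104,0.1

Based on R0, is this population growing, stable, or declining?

declining

lx = nx/n0 = nx/800: 1, 0.93, 0.92, 0.72, 0.13
R0 = Σ lx·mx = 0 + 0 + 0.092 + 0.072 + 0.013 = 0.177
R0 < 1, so the population is declining.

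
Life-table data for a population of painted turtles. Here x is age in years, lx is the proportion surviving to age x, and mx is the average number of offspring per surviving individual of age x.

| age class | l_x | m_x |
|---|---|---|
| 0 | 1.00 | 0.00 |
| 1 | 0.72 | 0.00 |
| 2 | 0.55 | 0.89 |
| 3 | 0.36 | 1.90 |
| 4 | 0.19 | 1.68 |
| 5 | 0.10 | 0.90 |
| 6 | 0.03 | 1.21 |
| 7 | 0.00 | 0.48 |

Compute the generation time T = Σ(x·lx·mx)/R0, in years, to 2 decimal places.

lx·mx: 0, 0, 0.4895, 0.684, 0.3192, 0.09, 0.0363, 0 → R0 = 1.619
x·lx·mx: 0, 0, 0.979, 2.052, 1.2768, 0.45, 0.2178, 0 → Σ = 4.9756
T = 4.9756 / 1.619 = 3.073255… → 3.07

3.07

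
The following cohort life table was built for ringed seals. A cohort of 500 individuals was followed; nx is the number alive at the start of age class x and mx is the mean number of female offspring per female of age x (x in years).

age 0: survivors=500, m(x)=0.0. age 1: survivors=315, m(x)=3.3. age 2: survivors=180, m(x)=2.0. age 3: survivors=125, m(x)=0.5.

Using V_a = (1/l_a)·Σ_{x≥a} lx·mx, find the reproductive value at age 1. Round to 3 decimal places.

4.641

lx = nx/n0 = nx/500: 1, 0.63, 0.36, 0.25
lx·mx for x ≥ 1: 2.079, 0.72, 0.125 → sum = 2.924
V_1 = 2.924 / l_1 = 2.924 / 0.63 = 4.64127… → 4.641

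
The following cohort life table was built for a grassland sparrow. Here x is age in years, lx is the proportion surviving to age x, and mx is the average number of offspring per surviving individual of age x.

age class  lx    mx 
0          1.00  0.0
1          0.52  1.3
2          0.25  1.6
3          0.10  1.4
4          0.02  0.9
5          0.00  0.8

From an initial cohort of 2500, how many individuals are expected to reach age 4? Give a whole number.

Expected survivors = N0 · l_4 = 2500 × 0.02 = 50 → 50

50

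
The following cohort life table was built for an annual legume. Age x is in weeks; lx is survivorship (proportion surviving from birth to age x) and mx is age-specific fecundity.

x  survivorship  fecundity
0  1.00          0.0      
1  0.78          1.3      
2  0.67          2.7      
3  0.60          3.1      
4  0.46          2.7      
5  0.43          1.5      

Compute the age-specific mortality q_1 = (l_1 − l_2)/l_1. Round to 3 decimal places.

q_1 = (l_1 − l_2) / l_1 = (0.78 − 0.67) / 0.78
     = 0.11 / 0.78 = 0.141026… → 0.141

0.141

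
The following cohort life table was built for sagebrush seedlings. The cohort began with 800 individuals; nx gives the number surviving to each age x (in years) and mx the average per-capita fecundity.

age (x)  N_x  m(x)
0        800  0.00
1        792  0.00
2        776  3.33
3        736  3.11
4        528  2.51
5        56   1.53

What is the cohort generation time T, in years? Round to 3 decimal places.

2.827

lx = nx/n0 = nx/800: 1, 0.99, 0.97, 0.92, 0.66, 0.07
lx·mx: 0, 0, 3.2301, 2.8612, 1.6566, 0.1071 → R0 = 7.855
x·lx·mx: 0, 0, 6.4602, 8.5836, 6.6264, 0.5355 → Σ = 22.2057
T = 22.2057 / 7.855 = 2.826951… → 2.827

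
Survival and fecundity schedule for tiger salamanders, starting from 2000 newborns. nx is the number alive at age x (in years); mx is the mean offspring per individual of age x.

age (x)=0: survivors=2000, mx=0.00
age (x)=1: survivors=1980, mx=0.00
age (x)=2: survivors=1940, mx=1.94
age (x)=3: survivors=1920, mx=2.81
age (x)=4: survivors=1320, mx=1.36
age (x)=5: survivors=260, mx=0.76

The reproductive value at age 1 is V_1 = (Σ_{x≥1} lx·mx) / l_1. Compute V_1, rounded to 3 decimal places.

5.632

lx = nx/n0 = nx/2000: 1, 0.99, 0.97, 0.96, 0.66, 0.13
lx·mx for x ≥ 1: 0, 1.8818, 2.6976, 0.8976, 0.0988 → sum = 5.5758
V_1 = 5.5758 / l_1 = 5.5758 / 0.99 = 5.632121… → 5.632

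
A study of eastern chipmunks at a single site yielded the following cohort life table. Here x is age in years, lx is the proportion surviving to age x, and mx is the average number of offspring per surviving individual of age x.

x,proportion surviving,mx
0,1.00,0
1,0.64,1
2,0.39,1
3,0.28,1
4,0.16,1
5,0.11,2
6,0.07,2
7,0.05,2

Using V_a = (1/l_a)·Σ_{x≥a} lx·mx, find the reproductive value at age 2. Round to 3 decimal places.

lx·mx for x ≥ 2: 0.39, 0.28, 0.16, 0.22, 0.14, 0.1 → sum = 1.29
V_2 = 1.29 / l_2 = 1.29 / 0.39 = 3.307692… → 3.308

3.308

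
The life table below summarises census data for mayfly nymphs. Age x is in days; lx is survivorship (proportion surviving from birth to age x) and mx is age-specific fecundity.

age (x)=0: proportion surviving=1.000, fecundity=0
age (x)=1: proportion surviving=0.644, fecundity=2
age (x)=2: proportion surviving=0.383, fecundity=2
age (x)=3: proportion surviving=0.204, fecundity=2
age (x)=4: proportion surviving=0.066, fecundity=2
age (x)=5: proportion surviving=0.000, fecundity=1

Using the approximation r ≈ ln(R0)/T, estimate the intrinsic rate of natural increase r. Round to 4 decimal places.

R0 = Σ lx·mx = 0 + 1.288 + 0.766 + 0.408 + 0.132 + 0 = 2.594
Σ x·lx·mx = 4.572; T = 4.572/2.594 = 1.76253…
r ≈ ln(R0)/T = ln(2.594)/1.76253… = 0.540814… → 0.5408

0.5408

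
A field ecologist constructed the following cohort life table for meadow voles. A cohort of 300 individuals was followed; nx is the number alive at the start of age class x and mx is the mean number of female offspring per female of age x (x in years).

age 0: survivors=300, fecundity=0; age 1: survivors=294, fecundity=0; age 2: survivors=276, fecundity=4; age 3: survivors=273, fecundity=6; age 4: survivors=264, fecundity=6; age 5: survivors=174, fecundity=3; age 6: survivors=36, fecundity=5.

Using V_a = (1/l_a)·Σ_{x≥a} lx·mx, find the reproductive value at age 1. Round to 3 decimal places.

17.102

lx = nx/n0 = nx/300: 1, 0.98, 0.92, 0.91, 0.88, 0.58, 0.12
lx·mx for x ≥ 1: 0, 3.68, 5.46, 5.28, 1.74, 0.6 → sum = 16.76
V_1 = 16.76 / l_1 = 16.76 / 0.98 = 17.102041… → 17.102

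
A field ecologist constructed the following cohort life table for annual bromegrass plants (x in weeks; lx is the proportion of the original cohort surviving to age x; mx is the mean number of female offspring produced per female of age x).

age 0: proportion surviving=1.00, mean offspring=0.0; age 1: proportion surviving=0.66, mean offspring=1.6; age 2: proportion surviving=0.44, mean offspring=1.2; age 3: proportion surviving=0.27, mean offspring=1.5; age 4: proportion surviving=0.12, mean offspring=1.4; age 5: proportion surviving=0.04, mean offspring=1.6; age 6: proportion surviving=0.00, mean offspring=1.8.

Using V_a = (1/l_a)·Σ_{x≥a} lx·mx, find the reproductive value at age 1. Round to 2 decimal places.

lx·mx for x ≥ 1: 1.056, 0.528, 0.405, 0.168, 0.064, 0 → sum = 2.221
V_1 = 2.221 / l_1 = 2.221 / 0.66 = 3.365152… → 3.37

3.37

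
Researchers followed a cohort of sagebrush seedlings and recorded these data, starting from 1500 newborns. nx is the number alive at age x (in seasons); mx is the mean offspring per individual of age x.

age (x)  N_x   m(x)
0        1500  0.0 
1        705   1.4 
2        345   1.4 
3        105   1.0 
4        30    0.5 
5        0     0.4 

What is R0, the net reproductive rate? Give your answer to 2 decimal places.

lx = nx/n0 = nx/1500: 1, 0.47, 0.23, 0.07, 0.02, 0
lx·mx by age: 0, 0.658, 0.322, 0.07, 0.01, 0
R0 = Σ lx·mx = 1.06 → 1.06

1.06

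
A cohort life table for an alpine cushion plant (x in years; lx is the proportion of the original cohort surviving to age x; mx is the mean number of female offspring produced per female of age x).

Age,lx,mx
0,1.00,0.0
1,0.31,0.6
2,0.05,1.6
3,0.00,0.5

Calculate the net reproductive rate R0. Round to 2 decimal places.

0.27

lx·mx by age: 0, 0.186, 0.08, 0
R0 = Σ lx·mx = 0.266 → 0.27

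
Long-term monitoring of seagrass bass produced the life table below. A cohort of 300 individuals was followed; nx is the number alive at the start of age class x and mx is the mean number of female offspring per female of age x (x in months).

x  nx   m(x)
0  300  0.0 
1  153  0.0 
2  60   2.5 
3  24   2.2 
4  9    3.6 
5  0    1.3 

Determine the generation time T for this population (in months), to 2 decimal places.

2.50

lx = nx/n0 = nx/300: 1, 0.51, 0.2, 0.08, 0.03, 0
lx·mx: 0, 0, 0.5, 0.176, 0.108, 0 → R0 = 0.784
x·lx·mx: 0, 0, 1, 0.528, 0.432, 0 → Σ = 1.96
T = 1.96 / 0.784 = 2.5 → 2.50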